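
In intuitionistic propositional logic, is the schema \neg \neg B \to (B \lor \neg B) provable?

This is a variant of double-negation elimination (deriving excluded middle from double negation), which is not intuitionistically valid.
A Kripke countermodel: worlds 0, 1; order generated by 0 \le 1; atoms true at each world — 0:{}; 1:{B}.
0 \nVdash \neg \neg B \to (B \lor \neg B): already at 0 itself, 0 \Vdash \neg \neg B but 0 \nVdash B \lor \neg B.
0 \nVdash B \lor \neg B: neither disjunct is forced at 0.
0 lacks atom B, so 0 \nVdash B.
So the root 0 does not force the formula.

No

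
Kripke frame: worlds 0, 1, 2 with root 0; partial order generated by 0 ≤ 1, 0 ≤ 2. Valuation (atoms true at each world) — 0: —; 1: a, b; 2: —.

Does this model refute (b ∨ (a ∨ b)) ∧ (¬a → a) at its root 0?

Yes

0 ⊮ (b ∨ (a ∨ b)) ∧ (¬a → a) since 0 fails b ∨ (a ∨ b).
So the root 0 does not force (b ∨ (a ∨ b)) ∧ (¬a → a); the model is a countermodel.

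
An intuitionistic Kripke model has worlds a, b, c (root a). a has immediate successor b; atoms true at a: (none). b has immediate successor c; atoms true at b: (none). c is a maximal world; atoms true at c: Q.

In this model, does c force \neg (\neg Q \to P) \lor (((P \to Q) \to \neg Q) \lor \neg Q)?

c \nVdash \neg (\neg Q \to P) \lor (((P \to Q) \to \neg Q) \lor \neg Q): neither disjunct is forced at c.
c \nVdash \neg (\neg Q \to P) since c is accessible from c and c \Vdash \neg Q \to P.
c \Vdash \neg Q \to P vacuously: no world accessible from c forces the antecedent \neg Q.

No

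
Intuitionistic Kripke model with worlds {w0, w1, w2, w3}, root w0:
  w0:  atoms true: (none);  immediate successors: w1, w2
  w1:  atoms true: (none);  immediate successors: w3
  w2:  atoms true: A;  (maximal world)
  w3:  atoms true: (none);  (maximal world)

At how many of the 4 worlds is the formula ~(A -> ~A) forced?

1

w0: does not force it — w0 ||-/- ~(A -> ~A) since w1 is accessible from w0 and w1 ||- A -> ~A.
w1: does not force it.
w2: forces it.
w3: does not force it.
Worlds forcing the formula: {w2}.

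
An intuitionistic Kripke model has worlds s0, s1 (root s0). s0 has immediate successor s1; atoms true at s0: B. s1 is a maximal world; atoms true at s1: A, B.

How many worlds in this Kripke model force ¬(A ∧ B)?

0

s0: does not force it — s0 ⊮ ¬(A ∧ B) since s1 is accessible from s0 and s1 ⊩ A ∧ B.
s1: does not force it — s1 ⊮ ¬(A ∧ B) since s1 is accessible from s1 and s1 ⊩ A ∧ B.
Worlds forcing the formula: { }.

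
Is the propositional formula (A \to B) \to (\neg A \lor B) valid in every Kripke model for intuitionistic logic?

No

This is the material-implication-as-disjunction principle, which is not intuitionistically valid.
A Kripke countermodel: worlds a, b; order generated by a \le b; atoms true at each world — a:{}; b:{A,B}.
a \nVdash (A \to B) \to (\neg A \lor B): already at a itself, a \Vdash A \to B but a \nVdash \neg A \lor B.
a \nVdash \neg A \lor B: neither disjunct is forced at a.
a \nVdash \neg A since b is accessible from a and b \Vdash A.
So the root a does not force the formula.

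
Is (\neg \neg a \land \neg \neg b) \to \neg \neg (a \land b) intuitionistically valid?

This is the distribution of double negation over conjunction, which is intuitionistically derivable.
Assume \neg \neg a, \neg \neg b, and \neg (a \land b). From a we'd get \neg b (since a \land b is refuted), contradicting \neg \neg b; so \neg a, contradicting \neg \neg a.

Yes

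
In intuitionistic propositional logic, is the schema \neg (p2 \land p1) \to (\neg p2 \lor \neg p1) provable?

No

This is the constructively invalid direction of De Morgan's law for conjunction, which is not intuitionistically valid.
A Kripke countermodel: worlds w0, w1, w2; order generated by w0 \le w1, w0 \le w2; atoms true at each world — w0:{}; w1:{p2}; w2:{p1}.
w0 \nVdash \neg (p2 \land p1) \to (\neg p2 \lor \neg p1): already at w0 itself, w0 \Vdash \neg (p2 \land p1) but w0 \nVdash \neg p2 \lor \neg p1.
w0 \nVdash \neg p2 \lor \neg p1: neither disjunct is forced at w0.
w0 \nVdash \neg p2 since w1 is accessible from w0 and w1 \Vdash p2.
So the root w0 does not force the formula.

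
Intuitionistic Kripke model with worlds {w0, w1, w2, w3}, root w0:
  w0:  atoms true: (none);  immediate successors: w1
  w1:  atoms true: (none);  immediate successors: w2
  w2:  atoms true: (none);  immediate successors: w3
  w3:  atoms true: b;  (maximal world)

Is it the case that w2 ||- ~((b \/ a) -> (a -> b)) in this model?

w2 ||-/- ~((b \/ a) -> (a -> b)) since w2 is accessible from w2 and w2 ||- (b \/ a) -> (a -> b).
w2 ||- (b \/ a) -> (a -> b): every world accessible from w2 that forces b \/ a (namely w3) also forces a -> b.

No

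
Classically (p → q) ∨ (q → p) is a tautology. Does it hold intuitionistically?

This is the Gödel–Dummett linearity axiom, which is not intuitionistically valid.
A Kripke countermodel: worlds u, v, w; order generated by u ≤ v, u ≤ w; atoms true at each world — u:{}; v:{p}; w:{q}.
u ⊮ (p → q) ∨ (q → p): neither disjunct is forced at u.
u ⊮ p → q: at the accessible world v, v ⊩ p but v ⊮ q.
v lacks atom q, so v ⊮ q.
So the root u does not force the formula.

No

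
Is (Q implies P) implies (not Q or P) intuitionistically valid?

This is the material-implication-as-disjunction principle, which is not intuitionistically valid.
A Kripke countermodel: worlds a, b; order generated by a <= b; atoms true at each world — a:{}; b:{P,Q}.
a does not force (Q implies P) implies (not Q or P): already at a itself, a forces Q implies P but a does not force not Q or P.
a does not force not Q or P: neither disjunct is forced at a.
a does not force not Q since b is accessible from a and b forces Q.
So the root a does not force the formula.

No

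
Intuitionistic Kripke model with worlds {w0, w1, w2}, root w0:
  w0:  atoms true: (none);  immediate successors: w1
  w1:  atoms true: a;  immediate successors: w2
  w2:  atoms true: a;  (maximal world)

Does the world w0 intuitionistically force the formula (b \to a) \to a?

w0 \nVdash (b \to a) \to a: already at w0 itself, w0 \Vdash b \to a but w0 \nVdash a.
w0 lacks atom a, so w0 \nVdash a.

No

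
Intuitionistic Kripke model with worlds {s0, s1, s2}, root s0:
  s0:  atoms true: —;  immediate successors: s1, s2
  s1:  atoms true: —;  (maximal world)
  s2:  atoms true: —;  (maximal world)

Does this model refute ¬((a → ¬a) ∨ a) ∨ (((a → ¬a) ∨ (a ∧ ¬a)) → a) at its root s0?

s0 ⊮ ¬((a → ¬a) ∨ a) ∨ (((a → ¬a) ∨ (a ∧ ¬a)) → a): neither disjunct is forced at s0.
s0 ⊮ ¬((a → ¬a) ∨ a) since s0 is accessible from s0 and s0 ⊩ (a → ¬a) ∨ a.
s0 ⊩ (a → ¬a) ∨ a via the disjunct a → ¬a.
So the root s0 does not force ¬((a → ¬a) ∨ a) ∨ (((a → ¬a) ∨ (a ∧ ¬a)) → a); the model is a countermodel.

Yes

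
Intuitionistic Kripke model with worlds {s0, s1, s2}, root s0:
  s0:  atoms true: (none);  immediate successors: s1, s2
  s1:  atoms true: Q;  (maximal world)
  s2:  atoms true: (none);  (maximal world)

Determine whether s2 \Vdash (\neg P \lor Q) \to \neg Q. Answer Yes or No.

Yes

s2 \Vdash (\neg P \lor Q) \to \neg Q: every world accessible from s2 that forces \neg P \lor Q (namely s2) also forces \neg Q.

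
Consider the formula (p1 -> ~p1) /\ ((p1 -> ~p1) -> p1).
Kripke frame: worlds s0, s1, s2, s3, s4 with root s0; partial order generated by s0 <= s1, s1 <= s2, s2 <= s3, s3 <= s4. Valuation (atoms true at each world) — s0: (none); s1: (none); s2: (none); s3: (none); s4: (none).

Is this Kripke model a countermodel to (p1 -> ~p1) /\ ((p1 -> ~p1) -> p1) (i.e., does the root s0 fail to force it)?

Yes

s0 ||-/- (p1 -> ~p1) /\ ((p1 -> ~p1) -> p1) since s0 fails (p1 -> ~p1) -> p1.
So the root s0 does not force (p1 -> ~p1) /\ ((p1 -> ~p1) -> p1); the model is a countermodel.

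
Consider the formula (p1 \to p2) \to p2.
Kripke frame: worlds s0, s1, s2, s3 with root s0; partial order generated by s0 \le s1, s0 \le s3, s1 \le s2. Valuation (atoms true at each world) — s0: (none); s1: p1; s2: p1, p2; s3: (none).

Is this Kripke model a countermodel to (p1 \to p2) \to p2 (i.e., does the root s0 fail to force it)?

s0 \nVdash (p1 \to p2) \to p2: at the accessible world s3, s3 \Vdash p1 \to p2 but s3 \nVdash p2.
s3 lacks atom p2, so s3 \nVdash p2.
So the root s0 does not force (p1 \to p2) \to p2; the model is a countermodel.

Yes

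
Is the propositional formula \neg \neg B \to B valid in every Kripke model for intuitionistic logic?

No

This is double-negation elimination, which is not intuitionistically valid.
A Kripke countermodel: worlds u, v; order generated by u \le v; atoms true at each world — u:{}; v:{B}.
u \nVdash \neg \neg B \to B: already at u itself, u \Vdash \neg \neg B but u \nVdash B.
u lacks atom B, so u \nVdash B.
So the root u does not force the formula.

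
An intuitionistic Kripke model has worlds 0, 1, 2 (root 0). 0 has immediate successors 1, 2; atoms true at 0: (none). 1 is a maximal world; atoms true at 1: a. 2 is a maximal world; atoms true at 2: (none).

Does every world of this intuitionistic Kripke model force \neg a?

No

Not every world: 0 \nVdash \neg a.
0 \nVdash \neg a since 1 is accessible from 0 and 1 \Vdash a.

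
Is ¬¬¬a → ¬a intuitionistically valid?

Yes

This is triple-negation reduction, which is intuitionistically derivable.
Assume ¬¬¬a and suppose a. Then ¬¬a (double-negation introduction), contradicting ¬¬¬a. So ¬a.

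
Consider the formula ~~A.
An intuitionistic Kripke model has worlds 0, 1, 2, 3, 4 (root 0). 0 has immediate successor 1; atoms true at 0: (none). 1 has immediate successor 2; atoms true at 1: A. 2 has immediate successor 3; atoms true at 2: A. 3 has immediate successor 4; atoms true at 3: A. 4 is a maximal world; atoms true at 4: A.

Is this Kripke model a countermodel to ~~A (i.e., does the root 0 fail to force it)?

0 ||- ~~A: no world accessible from 0 forces ~A.
So the root 0 forces ~~A; the model is not a countermodel.

No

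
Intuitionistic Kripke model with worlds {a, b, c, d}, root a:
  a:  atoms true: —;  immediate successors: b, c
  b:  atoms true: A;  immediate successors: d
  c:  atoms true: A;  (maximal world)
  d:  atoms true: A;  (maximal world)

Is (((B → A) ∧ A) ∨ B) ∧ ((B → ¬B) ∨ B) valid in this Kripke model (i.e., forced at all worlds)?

Not every world: a ⊮ (((B → A) ∧ A) ∨ B) ∧ ((B → ¬B) ∨ B).
a ⊮ (((B → A) ∧ A) ∨ B) ∧ ((B → ¬B) ∨ B) since a fails ((B → A) ∧ A) ∨ B.

No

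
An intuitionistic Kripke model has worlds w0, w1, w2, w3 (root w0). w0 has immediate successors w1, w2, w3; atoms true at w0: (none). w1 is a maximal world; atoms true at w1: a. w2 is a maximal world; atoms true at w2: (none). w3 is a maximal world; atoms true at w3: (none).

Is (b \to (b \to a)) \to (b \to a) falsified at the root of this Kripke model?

w0 \Vdash (b \to (b \to a)) \to (b \to a): every world accessible from w0 that forces b \to (b \to a) (namely w0, w1, w2, w3) also forces b \to a.
So the root w0 forces (b \to (b \to a)) \to (b \to a); the model is not a countermodel.

No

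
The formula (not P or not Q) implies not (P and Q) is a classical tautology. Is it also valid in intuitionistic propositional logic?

This is a constructively valid De Morgan direction (disjunction of negations to negated conjunction), which is intuitionistically derivable.
If not P holds at a world then no accessible world forces P, hence none forces P and Q; likewise for not Q.

Yes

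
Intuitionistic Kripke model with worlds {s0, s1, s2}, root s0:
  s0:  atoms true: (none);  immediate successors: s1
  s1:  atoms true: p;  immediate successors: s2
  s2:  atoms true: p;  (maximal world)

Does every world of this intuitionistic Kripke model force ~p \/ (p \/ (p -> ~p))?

No

Not every world: s0 ||-/- ~p \/ (p \/ (p -> ~p)).
s0 ||-/- ~p \/ (p \/ (p -> ~p)): neither disjunct is forced at s0.
s0 ||-/- ~p since s1 is accessible from s0 and s1 ||- p.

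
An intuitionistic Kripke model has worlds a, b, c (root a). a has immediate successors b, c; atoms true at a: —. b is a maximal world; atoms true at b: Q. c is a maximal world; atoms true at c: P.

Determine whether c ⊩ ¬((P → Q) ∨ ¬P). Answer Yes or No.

Yes

c ⊩ ¬((P → Q) ∨ ¬P): no world accessible from c forces (P → Q) ∨ ¬P.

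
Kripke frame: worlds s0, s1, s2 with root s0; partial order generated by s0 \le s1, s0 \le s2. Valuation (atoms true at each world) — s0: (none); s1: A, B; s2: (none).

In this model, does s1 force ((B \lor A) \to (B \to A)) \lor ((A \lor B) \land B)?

Yes

s1 \Vdash ((B \lor A) \to (B \to A)) \lor ((A \lor B) \land B) via the disjunct (B \lor A) \to (B \to A).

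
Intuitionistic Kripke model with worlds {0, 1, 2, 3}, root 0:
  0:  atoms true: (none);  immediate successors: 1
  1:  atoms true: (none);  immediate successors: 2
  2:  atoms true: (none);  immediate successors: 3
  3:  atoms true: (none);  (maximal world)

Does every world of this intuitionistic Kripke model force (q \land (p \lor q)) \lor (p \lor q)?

No

Not every world: 0 \nVdash (q \land (p \lor q)) \lor (p \lor q).
0 \nVdash (q \land (p \lor q)) \lor (p \lor q): neither disjunct is forced at 0.
0 \nVdash q \land (p \lor q) since 0 fails q.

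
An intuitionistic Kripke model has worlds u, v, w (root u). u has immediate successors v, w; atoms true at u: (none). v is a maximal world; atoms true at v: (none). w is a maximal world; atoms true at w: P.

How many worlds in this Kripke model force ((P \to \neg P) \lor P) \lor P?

u: does not force it — u \nVdash ((P \to \neg P) \lor P) \lor P: neither disjunct is forced at u.
v: forces it.
w: forces it.
Worlds forcing the formula: {v, w}.

2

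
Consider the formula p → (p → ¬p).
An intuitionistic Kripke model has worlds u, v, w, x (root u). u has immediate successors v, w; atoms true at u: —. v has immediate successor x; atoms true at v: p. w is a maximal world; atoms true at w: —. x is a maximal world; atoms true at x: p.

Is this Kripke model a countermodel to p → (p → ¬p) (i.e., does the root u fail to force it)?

Yes

u ⊮ p → (p → ¬p): at the accessible world v, v ⊩ p but v ⊮ p → ¬p.
v ⊮ p → ¬p: already at v itself, v ⊩ p but v ⊮ ¬p.
v ⊮ ¬p since v is accessible from v and v ⊩ p.
So the root u does not force p → (p → ¬p); the model is a countermodel.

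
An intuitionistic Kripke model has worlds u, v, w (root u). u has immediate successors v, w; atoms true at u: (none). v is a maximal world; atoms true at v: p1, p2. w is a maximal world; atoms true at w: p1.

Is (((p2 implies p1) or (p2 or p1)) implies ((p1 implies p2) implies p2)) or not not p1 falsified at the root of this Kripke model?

u forces (((p2 implies p1) or (p2 or p1)) implies ((p1 implies p2) implies p2)) or not not p1 via the disjunct ((p2 implies p1) or (p2 or p1)) implies ((p1 implies p2) implies p2).
So the root u forces (((p2 implies p1) or (p2 or p1)) implies ((p1 implies p2) implies p2)) or not not p1; the model is not a countermodel.

No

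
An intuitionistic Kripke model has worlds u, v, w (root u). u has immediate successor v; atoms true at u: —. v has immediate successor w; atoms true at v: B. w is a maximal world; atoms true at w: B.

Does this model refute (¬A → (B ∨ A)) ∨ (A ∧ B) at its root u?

u ⊮ (¬A → (B ∨ A)) ∨ (A ∧ B): neither disjunct is forced at u.
u ⊮ ¬A → (B ∨ A): already at u itself, u ⊩ ¬A but u ⊮ B ∨ A.
u ⊮ B ∨ A: neither disjunct is forced at u.
u lacks atom B, so u ⊮ B.
So the root u does not force (¬A → (B ∨ A)) ∨ (A ∧ B); the model is a countermodel.

Yes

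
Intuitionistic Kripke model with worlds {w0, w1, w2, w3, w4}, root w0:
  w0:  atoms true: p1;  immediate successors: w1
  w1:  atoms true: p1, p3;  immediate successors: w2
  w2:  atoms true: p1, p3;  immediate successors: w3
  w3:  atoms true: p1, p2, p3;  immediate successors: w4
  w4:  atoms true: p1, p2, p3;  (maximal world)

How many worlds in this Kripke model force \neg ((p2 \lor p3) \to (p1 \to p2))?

0

w0: does not force it — w0 \nVdash \neg ((p2 \lor p3) \to (p1 \to p2)) since w3 is accessible from w0 and w3 \Vdash (p2 \lor p3) \to (p1 \to p2).
w1: does not force it — w1 \nVdash \neg ((p2 \lor p3) \to (p1 \to p2)) since w3 is accessible from w1 and w3 \Vdash (p2 \lor p3) \to (p1 \to p2).
w2: does not force it.
w3: does not force it.
w4: does not force it.
Worlds forcing the formula: { }.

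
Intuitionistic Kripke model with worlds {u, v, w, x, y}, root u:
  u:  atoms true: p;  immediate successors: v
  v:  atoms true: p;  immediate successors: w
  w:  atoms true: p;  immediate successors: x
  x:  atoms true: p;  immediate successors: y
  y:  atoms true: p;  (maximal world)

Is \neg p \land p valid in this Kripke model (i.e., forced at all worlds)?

No

Not every world: u \nVdash \neg p \land p.
u \nVdash \neg p \land p since u fails \neg p.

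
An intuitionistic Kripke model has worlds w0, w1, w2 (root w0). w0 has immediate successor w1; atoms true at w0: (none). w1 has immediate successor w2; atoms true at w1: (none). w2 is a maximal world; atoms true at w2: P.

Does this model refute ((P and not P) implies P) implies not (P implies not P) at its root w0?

No

w0 forces ((P and not P) implies P) implies not (P implies not P): every world accessible from w0 that forces (P and not P) implies P (namely w0, w1, w2) also forces not (P implies not P).
So the root w0 forces ((P and not P) implies P) implies not (P implies not P); the model is not a countermodel.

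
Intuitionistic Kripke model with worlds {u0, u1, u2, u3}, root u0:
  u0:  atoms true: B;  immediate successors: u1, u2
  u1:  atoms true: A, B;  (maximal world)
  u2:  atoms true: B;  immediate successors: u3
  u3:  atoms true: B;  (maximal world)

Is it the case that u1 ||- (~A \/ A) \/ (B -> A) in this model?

Yes

u1 ||- (~A \/ A) \/ (B -> A) via the disjunct ~A \/ A.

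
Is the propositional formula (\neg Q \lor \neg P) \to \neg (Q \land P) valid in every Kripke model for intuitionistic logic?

Yes

This is a constructively valid De Morgan direction (disjunction of negations to negated conjunction), which is intuitionistically derivable.
If \neg Q holds at a world then no accessible world forces Q, hence none forces Q \land P; likewise for \neg P.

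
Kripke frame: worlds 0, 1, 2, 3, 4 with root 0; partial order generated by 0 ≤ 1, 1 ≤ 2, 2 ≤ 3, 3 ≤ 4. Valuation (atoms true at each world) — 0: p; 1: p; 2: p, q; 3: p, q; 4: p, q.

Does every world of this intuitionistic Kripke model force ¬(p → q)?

Not every world: 0 ⊮ ¬(p → q).
0 ⊮ ¬(p → q) since 2 is accessible from 0 and 2 ⊩ p → q.
2 ⊩ p → q: every world accessible from 2 that forces p (namely 2, 3, 4) also forces q.

No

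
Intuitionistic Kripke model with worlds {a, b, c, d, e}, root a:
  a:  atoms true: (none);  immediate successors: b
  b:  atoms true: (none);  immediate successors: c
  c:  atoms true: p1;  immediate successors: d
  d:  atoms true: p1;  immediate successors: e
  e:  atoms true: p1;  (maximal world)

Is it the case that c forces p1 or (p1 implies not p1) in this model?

c forces p1 or (p1 implies not p1) via the disjunct p1.

Yes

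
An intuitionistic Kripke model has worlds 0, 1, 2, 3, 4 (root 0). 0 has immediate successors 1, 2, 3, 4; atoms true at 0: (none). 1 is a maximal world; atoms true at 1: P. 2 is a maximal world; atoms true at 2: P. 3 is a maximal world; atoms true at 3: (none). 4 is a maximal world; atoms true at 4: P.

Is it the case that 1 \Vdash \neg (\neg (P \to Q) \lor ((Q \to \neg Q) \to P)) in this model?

1 \nVdash \neg (\neg (P \to Q) \lor ((Q \to \neg Q) \to P)) since 1 is accessible from 1 and 1 \Vdash \neg (P \to Q) \lor ((Q \to \neg Q) \to P).
1 \Vdash \neg (P \to Q) \lor ((Q \to \neg Q) \to P) via the disjunct \neg (P \to Q).

No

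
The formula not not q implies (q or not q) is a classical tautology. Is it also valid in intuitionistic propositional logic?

No

This is a variant of double-negation elimination (deriving excluded middle from double negation), which is not intuitionistically valid.
A Kripke countermodel: worlds 0, 1; order generated by 0 <= 1; atoms true at each world — 0:{}; 1:{q}.
0 does not force not not q implies (q or not q): already at 0 itself, 0 forces not not q but 0 does not force q or not q.
0 does not force q or not q: neither disjunct is forced at 0.
0 lacks atom q, so 0 does not force q.
So the root 0 does not force the formula.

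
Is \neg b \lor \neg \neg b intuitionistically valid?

This is the weak law of excluded middle, which is not intuitionistically valid.
A Kripke countermodel: worlds 0, 1, 2; order generated by 0 \le 1, 0 \le 2; atoms true at each world — 0:{}; 1:{b}; 2:{}.
0 \nVdash \neg b \lor \neg \neg b: neither disjunct is forced at 0.
0 \nVdash \neg b since 1 is accessible from 0 and 1 \Vdash b.
So the root 0 does not force the formula.

No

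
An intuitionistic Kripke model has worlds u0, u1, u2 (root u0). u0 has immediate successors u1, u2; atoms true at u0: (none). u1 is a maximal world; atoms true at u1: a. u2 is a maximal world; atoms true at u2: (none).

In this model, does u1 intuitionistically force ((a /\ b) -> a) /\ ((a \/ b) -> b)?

No

u1 ||-/- ((a /\ b) -> a) /\ ((a \/ b) -> b) since u1 fails (a \/ b) -> b.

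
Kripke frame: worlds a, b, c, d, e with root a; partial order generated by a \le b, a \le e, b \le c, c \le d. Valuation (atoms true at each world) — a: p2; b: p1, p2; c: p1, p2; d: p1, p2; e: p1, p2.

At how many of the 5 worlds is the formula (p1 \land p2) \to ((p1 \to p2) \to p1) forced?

5

a: forces it.
b: forces it.
c: forces it.
d: forces it.
e: forces it.
Worlds forcing the formula: {a, b, c, d, e}.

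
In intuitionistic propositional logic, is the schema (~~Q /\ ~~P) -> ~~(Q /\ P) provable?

Yes

This is the distribution of double negation over conjunction, which is intuitionistically derivable.
Assume ~~Q, ~~P, and ~(Q /\ P). From Q we'd get ~P (since Q /\ P is refuted), contradicting ~~P; so ~Q, contradicting ~~Q.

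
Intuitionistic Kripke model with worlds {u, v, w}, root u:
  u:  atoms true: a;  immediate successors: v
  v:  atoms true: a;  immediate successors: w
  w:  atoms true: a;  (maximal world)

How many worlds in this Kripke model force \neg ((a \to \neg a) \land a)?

3

u: forces it.
v: forces it.
w: forces it.
Worlds forcing the formula: {u, v, w}.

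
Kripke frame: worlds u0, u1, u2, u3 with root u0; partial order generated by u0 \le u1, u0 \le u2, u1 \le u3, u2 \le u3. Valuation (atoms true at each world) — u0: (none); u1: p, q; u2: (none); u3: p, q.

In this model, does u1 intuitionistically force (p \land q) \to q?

u1 \Vdash (p \land q) \to q: every world accessible from u1 that forces p \land q (namely u1, u3) also forces q.

Yes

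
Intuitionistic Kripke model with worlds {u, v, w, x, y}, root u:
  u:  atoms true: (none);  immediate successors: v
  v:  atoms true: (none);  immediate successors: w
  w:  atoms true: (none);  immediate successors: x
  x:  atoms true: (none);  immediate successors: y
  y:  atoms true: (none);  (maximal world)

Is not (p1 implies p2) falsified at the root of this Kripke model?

u does not force not (p1 implies p2) since u is accessible from u and u forces p1 implies p2.
u forces p1 implies p2 vacuously: no world accessible from u forces the antecedent p1.
So the root u does not force not (p1 implies p2); the model is a countermodel.

Yes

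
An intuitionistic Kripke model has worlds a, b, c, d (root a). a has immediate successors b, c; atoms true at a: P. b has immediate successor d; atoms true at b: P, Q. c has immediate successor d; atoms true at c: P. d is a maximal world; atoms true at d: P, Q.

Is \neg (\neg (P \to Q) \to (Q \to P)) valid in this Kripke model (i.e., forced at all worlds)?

Not every world: a \nVdash \neg (\neg (P \to Q) \to (Q \to P)).
a \nVdash \neg (\neg (P \to Q) \to (Q \to P)) since a is accessible from a and a \Vdash \neg (P \to Q) \to (Q \to P).
a \Vdash \neg (P \to Q) \to (Q \to P) vacuously: no world accessible from a forces the antecedent \neg (P \to Q).

No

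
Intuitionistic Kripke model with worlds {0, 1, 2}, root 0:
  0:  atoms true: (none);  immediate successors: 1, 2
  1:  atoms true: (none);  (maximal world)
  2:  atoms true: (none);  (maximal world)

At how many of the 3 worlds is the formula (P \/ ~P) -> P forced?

0

0: does not force it — 0 ||-/- (P \/ ~P) -> P: already at 0 itself, 0 ||- P \/ ~P but 0 ||-/- P.
1: does not force it — 1 ||-/- (P \/ ~P) -> P: already at 1 itself, 1 ||- P \/ ~P but 1 ||-/- P.
2: does not force it.
Worlds forcing the formula: { }.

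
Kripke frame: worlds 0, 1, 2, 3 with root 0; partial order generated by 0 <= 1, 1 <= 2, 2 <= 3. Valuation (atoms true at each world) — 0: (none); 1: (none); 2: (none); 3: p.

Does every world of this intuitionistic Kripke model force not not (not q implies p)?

Yes

0 forces not not (not q implies p): no world accessible from 0 forces not (not q implies p).
Since the root 0 forces not not (not q implies p) and forcing is persistent (monotone upward), every world forces it.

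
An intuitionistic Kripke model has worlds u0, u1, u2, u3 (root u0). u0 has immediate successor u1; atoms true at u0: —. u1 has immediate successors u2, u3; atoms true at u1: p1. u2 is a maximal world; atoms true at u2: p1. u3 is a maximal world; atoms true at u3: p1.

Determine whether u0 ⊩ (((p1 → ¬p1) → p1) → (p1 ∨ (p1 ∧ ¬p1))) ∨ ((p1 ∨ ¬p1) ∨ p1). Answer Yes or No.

u0 ⊮ (((p1 → ¬p1) → p1) → (p1 ∨ (p1 ∧ ¬p1))) ∨ ((p1 ∨ ¬p1) ∨ p1): neither disjunct is forced at u0.
u0 ⊮ ((p1 → ¬p1) → p1) → (p1 ∨ (p1 ∧ ¬p1)): already at u0 itself, u0 ⊩ (p1 → ¬p1) → p1 but u0 ⊮ p1 ∨ (p1 ∧ ¬p1).
u0 ⊮ p1 ∨ (p1 ∧ ¬p1): neither disjunct is forced at u0.
u0 lacks atom p1, so u0 ⊮ p1.

No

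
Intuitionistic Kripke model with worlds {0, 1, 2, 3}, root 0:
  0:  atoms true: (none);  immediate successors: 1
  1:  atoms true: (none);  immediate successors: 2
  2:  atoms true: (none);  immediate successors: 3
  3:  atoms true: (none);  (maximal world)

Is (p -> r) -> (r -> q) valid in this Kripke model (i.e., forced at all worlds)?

Yes

0 ||- (p -> r) -> (r -> q): every world accessible from 0 that forces p -> r (namely 0, 1, 2, 3) also forces r -> q.
Since the root 0 forces (p -> r) -> (r -> q) and forcing is persistent (monotone upward), every world forces it.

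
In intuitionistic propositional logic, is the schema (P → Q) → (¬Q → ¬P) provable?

This is the forward direction of contraposition, which is intuitionistically derivable.
Assume P → Q and ¬Q. If P held then Q would follow, contradicting ¬Q; so ¬P.

Yes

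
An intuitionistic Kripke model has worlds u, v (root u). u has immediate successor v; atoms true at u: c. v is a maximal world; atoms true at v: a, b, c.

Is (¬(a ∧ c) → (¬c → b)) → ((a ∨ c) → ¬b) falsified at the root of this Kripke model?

u ⊮ (¬(a ∧ c) → (¬c → b)) → ((a ∨ c) → ¬b): already at u itself, u ⊩ ¬(a ∧ c) → (¬c → b) but u ⊮ (a ∨ c) → ¬b.
u ⊮ (a ∨ c) → ¬b: already at u itself, u ⊩ a ∨ c but u ⊮ ¬b.
u ⊮ ¬b since v is accessible from u and v ⊩ b.
So the root u does not force (¬(a ∧ c) → (¬c → b)) → ((a ∨ c) → ¬b); the model is a countermodel.

Yes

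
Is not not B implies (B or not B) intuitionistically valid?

This is a variant of double-negation elimination (deriving excluded middle from double negation), which is not intuitionistically valid.
A Kripke countermodel: worlds u, v; order generated by u <= v; atoms true at each world — u:{}; v:{B}.
u does not force not not B implies (B or not B): already at u itself, u forces not not B but u does not force B or not B.
u does not force B or not B: neither disjunct is forced at u.
u lacks atom B, so u does not force B.
So the root u does not force the formula.

No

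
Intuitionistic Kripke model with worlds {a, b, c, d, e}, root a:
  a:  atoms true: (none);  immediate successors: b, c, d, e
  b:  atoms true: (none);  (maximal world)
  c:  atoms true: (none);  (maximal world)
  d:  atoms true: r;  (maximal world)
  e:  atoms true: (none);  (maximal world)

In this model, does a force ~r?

No

a ||-/- ~r since d is accessible from a and d ||- r.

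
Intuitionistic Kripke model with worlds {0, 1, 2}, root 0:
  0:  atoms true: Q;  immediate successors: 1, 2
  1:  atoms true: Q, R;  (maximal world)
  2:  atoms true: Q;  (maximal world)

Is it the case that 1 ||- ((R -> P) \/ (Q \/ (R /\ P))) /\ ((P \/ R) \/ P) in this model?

1 ||- ((R -> P) \/ (Q \/ (R /\ P))) /\ ((P \/ R) \/ P) since 1 forces both conjuncts.

Yes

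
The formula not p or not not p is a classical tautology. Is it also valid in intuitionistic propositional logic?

This is the weak law of excluded middle, which is not intuitionistically valid.
A Kripke countermodel: worlds w0, w1, w2; order generated by w0 <= w1, w0 <= w2; atoms true at each world — w0:{}; w1:{p}; w2:{}.
w0 does not force not p or not not p: neither disjunct is forced at w0.
w0 does not force not p since w1 is accessible from w0 and w1 forces p.
So the root w0 does not force the formula.

No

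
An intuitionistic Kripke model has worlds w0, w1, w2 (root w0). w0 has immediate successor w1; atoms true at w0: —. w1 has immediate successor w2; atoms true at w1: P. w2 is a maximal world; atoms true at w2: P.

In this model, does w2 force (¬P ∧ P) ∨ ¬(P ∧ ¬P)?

Yes

w2 ⊩ (¬P ∧ P) ∨ ¬(P ∧ ¬P) via the disjunct ¬(P ∧ ¬P).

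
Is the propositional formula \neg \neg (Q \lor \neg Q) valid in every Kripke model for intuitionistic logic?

Yes

This is the double negation of excluded middle, which is intuitionistically derivable.
Assuming \neg (Q \lor \neg Q): from Q we'd get Q \lor \neg Q, so \neg Q; but then Q \lor \neg Q again — contradiction. Hence \neg \neg (Q \lor \neg Q).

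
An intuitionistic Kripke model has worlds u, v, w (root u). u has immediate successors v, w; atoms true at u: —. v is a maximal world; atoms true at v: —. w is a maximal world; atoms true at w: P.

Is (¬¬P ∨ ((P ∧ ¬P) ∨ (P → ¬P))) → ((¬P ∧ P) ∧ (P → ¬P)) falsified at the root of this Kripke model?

Yes

u ⊮ (¬¬P ∨ ((P ∧ ¬P) ∨ (P → ¬P))) → ((¬P ∧ P) ∧ (P → ¬P)): at the accessible world v, v ⊩ ¬¬P ∨ ((P ∧ ¬P) ∨ (P → ¬P)) but v ⊮ (¬P ∧ P) ∧ (P → ¬P).
v ⊮ (¬P ∧ P) ∧ (P → ¬P) since v fails ¬P ∧ P.
So the root u does not force (¬¬P ∨ ((P ∧ ¬P) ∨ (P → ¬P))) → ((¬P ∧ P) ∧ (P → ¬P)); the model is a countermodel.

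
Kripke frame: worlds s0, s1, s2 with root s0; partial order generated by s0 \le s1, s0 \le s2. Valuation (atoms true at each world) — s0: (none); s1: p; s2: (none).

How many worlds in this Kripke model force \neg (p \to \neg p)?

1

s0: does not force it — s0 \nVdash \neg (p \to \neg p) since s2 is accessible from s0 and s2 \Vdash p \to \neg p.
s1: forces it.
s2: does not force it — s2 \nVdash \neg (p \to \neg p) since s2 is accessible from s2 and s2 \Vdash p \to \neg p.
Worlds forcing the formula: {s1}.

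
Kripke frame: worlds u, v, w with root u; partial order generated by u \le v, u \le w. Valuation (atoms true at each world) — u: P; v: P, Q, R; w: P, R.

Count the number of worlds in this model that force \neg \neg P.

3

u: forces it.
v: forces it.
w: forces it.
Worlds forcing the formula: {u, v, w}.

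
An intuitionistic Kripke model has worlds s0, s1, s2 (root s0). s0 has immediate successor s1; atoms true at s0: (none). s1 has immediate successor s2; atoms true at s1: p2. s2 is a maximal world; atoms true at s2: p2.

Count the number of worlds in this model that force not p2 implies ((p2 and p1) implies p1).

3

s0: forces it.
s1: forces it.
s2: forces it.
Worlds forcing the formula: {s0, s1, s2}.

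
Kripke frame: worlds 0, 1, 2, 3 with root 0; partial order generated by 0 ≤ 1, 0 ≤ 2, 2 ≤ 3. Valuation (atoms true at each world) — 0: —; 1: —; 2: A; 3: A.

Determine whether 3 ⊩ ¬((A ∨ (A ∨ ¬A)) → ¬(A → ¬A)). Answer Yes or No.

No

3 ⊮ ¬((A ∨ (A ∨ ¬A)) → ¬(A → ¬A)) since 3 is accessible from 3 and 3 ⊩ (A ∨ (A ∨ ¬A)) → ¬(A → ¬A).
3 ⊩ (A ∨ (A ∨ ¬A)) → ¬(A → ¬A): every world accessible from 3 that forces A ∨ (A ∨ ¬A) (namely 3) also forces ¬(A → ¬A).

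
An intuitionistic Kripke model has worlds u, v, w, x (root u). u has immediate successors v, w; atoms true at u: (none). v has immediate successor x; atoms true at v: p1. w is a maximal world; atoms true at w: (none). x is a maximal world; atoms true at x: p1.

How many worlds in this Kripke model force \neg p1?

1

u: does not force it — u \nVdash \neg p1 since v is accessible from u and v \Vdash p1.
v: does not force it — v \nVdash \neg p1 since v is accessible from v and v \Vdash p1.
w: forces it.
x: does not force it.
Worlds forcing the formula: {w}.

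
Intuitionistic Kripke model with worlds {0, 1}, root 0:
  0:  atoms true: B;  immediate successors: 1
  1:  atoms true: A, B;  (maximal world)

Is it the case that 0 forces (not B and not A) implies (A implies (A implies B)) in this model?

Yes

0 forces (not B and not A) implies (A implies (A implies B)) vacuously: no world accessible from 0 forces the antecedent not B and not A.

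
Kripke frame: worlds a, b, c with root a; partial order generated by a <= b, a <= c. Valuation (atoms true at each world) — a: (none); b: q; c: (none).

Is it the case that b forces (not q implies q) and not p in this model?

b forces (not q implies q) and not p since b forces both conjuncts.

Yes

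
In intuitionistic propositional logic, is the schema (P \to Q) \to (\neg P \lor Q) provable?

No

This is the material-implication-as-disjunction principle, which is not intuitionistically valid.
A Kripke countermodel: worlds w0, w1; order generated by w0 \le w1; atoms true at each world — w0:{}; w1:{P,Q}.
w0 \nVdash (P \to Q) \to (\neg P \lor Q): already at w0 itself, w0 \Vdash P \to Q but w0 \nVdash \neg P \lor Q.
w0 \nVdash \neg P \lor Q: neither disjunct is forced at w0.
w0 \nVdash \neg P since w1 is accessible from w0 and w1 \Vdash P.
So the root w0 does not force the formula.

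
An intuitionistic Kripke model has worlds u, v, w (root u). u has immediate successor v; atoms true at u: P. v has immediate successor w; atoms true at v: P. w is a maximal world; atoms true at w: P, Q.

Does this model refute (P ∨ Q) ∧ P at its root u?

No

u ⊩ (P ∨ Q) ∧ P since u forces both conjuncts.
So the root u forces (P ∨ Q) ∧ P; the model is not a countermodel.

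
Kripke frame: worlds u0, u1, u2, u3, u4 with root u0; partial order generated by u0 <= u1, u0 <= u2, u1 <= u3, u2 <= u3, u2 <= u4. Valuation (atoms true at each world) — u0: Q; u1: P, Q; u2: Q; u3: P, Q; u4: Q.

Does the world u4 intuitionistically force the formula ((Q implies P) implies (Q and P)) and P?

No

u4 does not force ((Q implies P) implies (Q and P)) and P since u4 fails P.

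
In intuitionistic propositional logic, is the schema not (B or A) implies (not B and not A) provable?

This is a constructively valid De Morgan direction (negated disjunction to conjunction of negations), which is intuitionistically derivable.
From not (B or A): if B held then B or A would, contradiction — so not B; similarly not A.

Yes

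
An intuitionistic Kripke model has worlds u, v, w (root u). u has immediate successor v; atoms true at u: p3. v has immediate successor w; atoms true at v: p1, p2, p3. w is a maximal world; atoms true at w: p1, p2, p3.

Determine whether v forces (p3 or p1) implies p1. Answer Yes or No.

Yes

v forces (p3 or p1) implies p1: every world accessible from v that forces p3 or p1 (namely v, w) also forces p1.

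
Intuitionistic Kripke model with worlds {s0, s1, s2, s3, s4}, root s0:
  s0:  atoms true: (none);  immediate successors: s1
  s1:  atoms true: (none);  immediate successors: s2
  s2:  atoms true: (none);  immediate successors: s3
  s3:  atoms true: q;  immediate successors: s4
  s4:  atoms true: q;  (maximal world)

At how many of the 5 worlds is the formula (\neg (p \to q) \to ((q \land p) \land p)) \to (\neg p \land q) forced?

2

s0: does not force it — s0 \nVdash (\neg (p \to q) \to ((q \land p) \land p)) \to (\neg p \land q): already at s0 itself, s0 \Vdash \neg (p \to q) \to ((q \land p) \land p) but s0 \nVdash \neg p \land q.
s1: does not force it — s1 \nVdash (\neg (p \to q) \to ((q \land p) \land p)) \to (\neg p \land q): already at s1 itself, s1 \Vdash \neg (p \to q) \to ((q \land p) \land p) but s1 \nVdash \neg p \land q.
s2: does not force it.
s3: forces it.
s4: forces it.
Worlds forcing the formula: {s3, s4}.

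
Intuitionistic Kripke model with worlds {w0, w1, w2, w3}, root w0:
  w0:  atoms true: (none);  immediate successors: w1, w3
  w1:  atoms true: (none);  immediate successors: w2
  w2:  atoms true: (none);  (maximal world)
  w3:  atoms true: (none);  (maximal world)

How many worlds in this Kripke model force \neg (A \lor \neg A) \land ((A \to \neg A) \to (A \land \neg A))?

0

w0: does not force it — w0 \nVdash \neg (A \lor \neg A) \land ((A \to \neg A) \to (A \land \neg A)) since w0 fails \neg (A \lor \neg A).
w1: does not force it — w1 \nVdash \neg (A \lor \neg A) \land ((A \to \neg A) \to (A \land \neg A)) since w1 fails \neg (A \lor \neg A).
w2: does not force it.
w3: does not force it.
Worlds forcing the formula: { }.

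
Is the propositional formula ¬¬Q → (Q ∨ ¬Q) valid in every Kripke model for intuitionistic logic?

This is a variant of double-negation elimination (deriving excluded middle from double negation), which is not intuitionistically valid.
A Kripke countermodel: worlds u0, u1; order generated by u0 ≤ u1; atoms true at each world — u0:{}; u1:{Q}.
u0 ⊮ ¬¬Q → (Q ∨ ¬Q): already at u0 itself, u0 ⊩ ¬¬Q but u0 ⊮ Q ∨ ¬Q.
u0 ⊮ Q ∨ ¬Q: neither disjunct is forced at u0.
u0 lacks atom Q, so u0 ⊮ Q.
So the root u0 does not force the formula.

No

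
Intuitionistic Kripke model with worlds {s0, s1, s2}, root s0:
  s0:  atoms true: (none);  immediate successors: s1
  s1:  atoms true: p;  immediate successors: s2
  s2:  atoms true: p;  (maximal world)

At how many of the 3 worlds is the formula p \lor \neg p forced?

s0: does not force it — s0 \nVdash p \lor \neg p: neither disjunct is forced at s0.
s1: forces it.
s2: forces it.
Worlds forcing the formula: {s1, s2}.

2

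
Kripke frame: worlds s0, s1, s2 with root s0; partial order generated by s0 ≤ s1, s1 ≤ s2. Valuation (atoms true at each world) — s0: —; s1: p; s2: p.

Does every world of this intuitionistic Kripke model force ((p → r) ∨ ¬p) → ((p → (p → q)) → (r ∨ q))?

Yes

s0 ⊩ ((p → r) ∨ ¬p) → ((p → (p → q)) → (r ∨ q)) vacuously: no world accessible from s0 forces the antecedent (p → r) ∨ ¬p.
Since the root s0 forces ((p → r) ∨ ¬p) → ((p → (p → q)) → (r ∨ q)) and forcing is persistent (monotone upward), every world forces it.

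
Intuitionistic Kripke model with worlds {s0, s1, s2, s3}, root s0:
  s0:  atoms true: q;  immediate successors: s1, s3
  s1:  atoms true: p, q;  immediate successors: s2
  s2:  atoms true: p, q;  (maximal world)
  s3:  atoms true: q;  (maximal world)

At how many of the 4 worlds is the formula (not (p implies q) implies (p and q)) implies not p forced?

1

s0: does not force it — s0 does not force (not (p implies q) implies (p and q)) implies not p: already at s0 itself, s0 forces not (p implies q) implies (p and q) but s0 does not force not p.
s1: does not force it — s1 does not force (not (p implies q) implies (p and q)) implies not p: already at s1 itself, s1 forces not (p implies q) implies (p and q) but s1 does not force not p.
s2: does not force it.
s3: forces it.
Worlds forcing the formula: {s3}.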